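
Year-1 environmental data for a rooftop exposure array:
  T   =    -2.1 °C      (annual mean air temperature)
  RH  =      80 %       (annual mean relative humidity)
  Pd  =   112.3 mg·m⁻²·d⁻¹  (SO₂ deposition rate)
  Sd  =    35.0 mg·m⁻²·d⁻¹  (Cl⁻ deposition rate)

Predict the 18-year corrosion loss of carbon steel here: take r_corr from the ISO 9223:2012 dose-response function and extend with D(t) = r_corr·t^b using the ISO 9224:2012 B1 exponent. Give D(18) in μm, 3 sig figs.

carbon steel: f(T) = +0.150·(T−10) [T≤10 °C] = -1.8150
  SO₂ term: 1.77·112.3^0.52·exp(0.02·80-1.8150) = 16.63
  Cl⁻ term: 0.102·35.0^0.62·exp(0.033·80+0.04·-2.1) = 11.91
  sum: 16.63 + 11.91 → r_corr = 28.54 μm/a
ISO 9224: D(t) = r_corr · t^b with b = 0.523 (carbon steel, B1)
  D(18) = 28.54 × 18^0.523 = 28.54 × 4.534 = 129.4 μm

D(18) = 129 μm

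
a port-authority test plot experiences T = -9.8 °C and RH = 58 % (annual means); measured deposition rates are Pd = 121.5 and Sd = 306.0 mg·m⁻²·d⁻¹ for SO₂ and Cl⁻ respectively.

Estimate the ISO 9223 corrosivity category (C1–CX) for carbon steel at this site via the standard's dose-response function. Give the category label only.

C2

carbon steel: T≤10 °C ⇒ hinge +0.150·(-9.8−10) = -2.9700
  Pd branch = 1.77·Pd^0.52·e^(0.02·RH+f) = 3.515 μm/a
  Cl⁻ term: 0.102·306.0^0.62·exp(0.033·58+0.04·-9.8) = 16.25
  r_corr = 3.515 + 16.25 = 19.76 μm/a
Category bounds: 1.3…25 μm/a bracket r_corr ⇒ C2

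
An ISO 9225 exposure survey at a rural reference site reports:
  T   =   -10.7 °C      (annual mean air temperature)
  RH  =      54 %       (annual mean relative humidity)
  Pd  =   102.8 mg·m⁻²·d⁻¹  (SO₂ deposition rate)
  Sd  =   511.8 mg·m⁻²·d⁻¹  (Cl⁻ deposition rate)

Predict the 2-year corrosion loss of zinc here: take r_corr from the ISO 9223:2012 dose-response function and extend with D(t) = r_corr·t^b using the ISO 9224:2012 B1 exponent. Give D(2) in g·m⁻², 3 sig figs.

zinc: f(T) = +0.038·(T−10) [T≤10 °C] = -0.7866
  SO₂ term: 0.0129·102.8^0.44·exp(0.046·54-0.7866) = 0.5408
  Cl⁻ term: 0.0175·511.8^0.57·exp(0.008·54+0.085·-10.7) = 0.3801
  sum: 0.5408 + 0.3801 → r_corr = 0.9209 μm/a
Long-term exponent b (ISO 9224 Table 2, B1) = 0.813
  D(2) = 0.9209 × 2^0.813 = 0.9209 × 1.757 = 1.618 μm
  Mass loss = 1.618 μm × 7.14 g/cm³ = 11.55 g·m⁻²

D(2) = 11.6 g·m⁻²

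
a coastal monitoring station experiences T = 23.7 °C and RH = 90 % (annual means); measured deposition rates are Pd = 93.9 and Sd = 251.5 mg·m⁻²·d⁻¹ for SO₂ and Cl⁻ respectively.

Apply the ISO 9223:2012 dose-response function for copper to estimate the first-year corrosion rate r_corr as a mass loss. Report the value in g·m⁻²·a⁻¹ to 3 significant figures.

copper: temperature factor f = -0.080·(13.7) = -1.0960
  sulphur-dioxide contribution → 1.168 μm/a
  chloride contribution → 3.718 μm/a
  ⇒ r_corr(copper) = 4.886 μm/a
Convert to mass loss: 4.886 μm/a × 8.96 g/cm³ = 43.78 g·m⁻²·a⁻¹

r_corr = 43.8 g·m⁻²·a⁻¹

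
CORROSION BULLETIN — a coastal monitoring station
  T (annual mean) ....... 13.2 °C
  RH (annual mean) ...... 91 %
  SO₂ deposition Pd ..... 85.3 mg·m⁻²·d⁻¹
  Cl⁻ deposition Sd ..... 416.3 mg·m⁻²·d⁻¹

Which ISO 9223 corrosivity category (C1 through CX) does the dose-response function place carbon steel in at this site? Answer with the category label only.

carbon steel: temperature factor f = -0.054·(3.2) = -0.1728
  sulphur-dioxide contribution → 92.78 μm/a
  chloride contribution → 146.6 μm/a
  total first-year rate 239.4 μm/a
Category bounds: 200…700 μm/a bracket r_corr ⇒ CX

CX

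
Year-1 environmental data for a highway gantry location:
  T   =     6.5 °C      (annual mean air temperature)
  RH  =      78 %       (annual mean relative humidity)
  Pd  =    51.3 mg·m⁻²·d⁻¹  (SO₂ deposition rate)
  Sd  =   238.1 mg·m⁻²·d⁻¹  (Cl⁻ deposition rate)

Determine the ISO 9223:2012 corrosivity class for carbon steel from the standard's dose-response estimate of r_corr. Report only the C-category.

C5

carbon steel: f(T) = +0.150·(T−10) [T≤10 °C] = -0.5250
  Pd branch = 1.77·Pd^0.52·e^(0.02·RH+f) = 38.61 μm/a
  Sd branch = 0.102·Sd^0.62·e^(0.033·RH+0.04·T) = 51.64 μm/a
  r_corr = 38.61 + 51.64 = 90.25 μm/a
Category bounds: 80…200 μm/a bracket r_corr ⇒ C5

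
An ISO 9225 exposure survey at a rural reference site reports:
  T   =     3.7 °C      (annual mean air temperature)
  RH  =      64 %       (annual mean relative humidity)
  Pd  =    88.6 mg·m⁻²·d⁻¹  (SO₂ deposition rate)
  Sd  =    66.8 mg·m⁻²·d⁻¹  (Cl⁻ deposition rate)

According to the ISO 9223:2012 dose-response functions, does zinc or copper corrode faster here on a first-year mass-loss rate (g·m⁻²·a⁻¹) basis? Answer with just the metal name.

zinc: T≤10 °C ⇒ hinge +0.038·(3.7−10) = -0.2394
  Pd branch = 0.0129·Pd^0.44·e^(0.046·RH+f) = 1.387 μm/a
  Sd branch = 0.0175·Sd^0.57·e^(0.008·RH+0.085·T) = 0.4386 μm/a
  r_corr = 1.387 + 0.4386 = 1.826 μm/a
  mass loss = 1.826 μm/a × 7.14 g/cm³ = 13.03 g·m⁻²·a⁻¹
copper: temperature factor f = +0.126·(-6.3) = -0.7938
  SO₂ term: 0.0053·88.6^0.26·exp(0.059·64-0.7938) = 0.3356
  Sd branch = 0.01025·Sd^0.27·e^(0.036·RH+0.049·T) = 0.3826 μm/a
  sum: 0.3356 + 0.3826 → r_corr = 0.7182 μm/a
  mass loss = 0.7182 μm/a × 8.96 g/cm³ = 6.435 g·m⁻²·a⁻¹
Ordering by g·m⁻²·a⁻¹: zinc (13) > copper (6.43)

zinc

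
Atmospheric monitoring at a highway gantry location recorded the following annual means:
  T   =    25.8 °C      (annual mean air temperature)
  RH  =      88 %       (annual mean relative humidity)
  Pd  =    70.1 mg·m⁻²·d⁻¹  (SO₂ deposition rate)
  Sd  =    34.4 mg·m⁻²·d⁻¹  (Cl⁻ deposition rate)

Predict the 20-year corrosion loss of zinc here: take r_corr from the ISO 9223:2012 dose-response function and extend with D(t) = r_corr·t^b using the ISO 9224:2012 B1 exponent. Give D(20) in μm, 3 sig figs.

D(20) = 45.0 μm

zinc: temperature factor f = -0.071·(15.8) = -1.1218
  sulphur-dioxide contribution → 1.561 μm/a
  chloride contribution → 2.382 μm/a
  ⇒ r_corr(zinc) = 3.944 μm/a
Power-law: D(20) = r_corr · 20^0.813
  D(20) = 3.944 × 20^0.813 = 3.944 × 11.42 = 45.05 μm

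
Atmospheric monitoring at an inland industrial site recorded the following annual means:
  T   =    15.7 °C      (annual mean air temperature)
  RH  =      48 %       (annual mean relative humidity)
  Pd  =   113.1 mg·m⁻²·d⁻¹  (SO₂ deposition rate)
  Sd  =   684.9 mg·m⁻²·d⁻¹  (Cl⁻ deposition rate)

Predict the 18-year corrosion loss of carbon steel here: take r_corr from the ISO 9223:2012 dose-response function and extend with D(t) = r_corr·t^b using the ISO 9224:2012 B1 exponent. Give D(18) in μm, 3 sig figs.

D(18) = 422 μm

carbon steel: T>10 °C ⇒ hinge -0.054·(15.7−10) = -0.3078
  sulphur-dioxide contribution → 39.72 μm/a
  chloride contribution → 53.38 μm/a
  ⇒ r_corr(carbon steel) = 93.1 μm/a
ISO 9224: D(t) = r_corr · t^b with b = 0.523 (carbon steel, B1)
  D(18) = 93.1 × 18^0.523 = 93.1 × 4.534 = 422.1 μm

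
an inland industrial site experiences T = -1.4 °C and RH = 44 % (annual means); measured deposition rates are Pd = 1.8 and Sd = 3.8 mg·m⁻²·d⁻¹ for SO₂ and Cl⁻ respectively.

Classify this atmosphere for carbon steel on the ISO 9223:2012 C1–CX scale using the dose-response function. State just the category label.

carbon steel: temperature factor f = +0.150·(-11.4) = -1.7100
  SO₂ term: 1.77·1.8^0.52·exp(0.02·44-1.7100) = 1.048
  Sd branch = 0.102·Sd^0.62·e^(0.033·RH+0.04·T) = 0.9426 μm/a
  sum: 1.048 + 0.9426 → r_corr = 1.99 μm/a
1.99 μm/a falls in (1.3, 25] for carbon steel → category C2

C2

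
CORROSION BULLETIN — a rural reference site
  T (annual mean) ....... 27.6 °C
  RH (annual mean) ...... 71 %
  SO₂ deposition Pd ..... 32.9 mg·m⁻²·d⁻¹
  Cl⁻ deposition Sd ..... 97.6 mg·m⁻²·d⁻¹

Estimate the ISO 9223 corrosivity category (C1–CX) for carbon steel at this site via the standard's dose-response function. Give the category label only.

carbon steel: T>10 °C ⇒ hinge -0.054·(27.6−10) = -0.9504
  sulphur-dioxide contribution → 17.41 μm/a
  chloride contribution → 54.84 μm/a
  ⇒ r_corr(carbon steel) = 72.25 μm/a
Category bounds: 50…80 μm/a bracket r_corr ⇒ C4

C4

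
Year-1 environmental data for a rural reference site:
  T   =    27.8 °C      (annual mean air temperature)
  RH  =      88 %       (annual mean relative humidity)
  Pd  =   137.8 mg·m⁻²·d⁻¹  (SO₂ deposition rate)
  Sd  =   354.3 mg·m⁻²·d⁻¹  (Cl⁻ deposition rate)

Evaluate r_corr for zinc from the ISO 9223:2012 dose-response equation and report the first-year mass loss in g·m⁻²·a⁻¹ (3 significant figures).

zinc: f(T) = -0.071·(T−10) [T>10 °C] = -1.2638
  sulphur-dioxide contribution → 1.824 μm/a
  chloride contribution → 10.67 μm/a
  ⇒ r_corr(zinc) = 12.49 μm/a
Convert to mass loss: 12.49 μm/a × 7.14 g/cm³ = 89.21 g·m⁻²·a⁻¹

r_corr = 89.2 g·m⁻²·a⁻¹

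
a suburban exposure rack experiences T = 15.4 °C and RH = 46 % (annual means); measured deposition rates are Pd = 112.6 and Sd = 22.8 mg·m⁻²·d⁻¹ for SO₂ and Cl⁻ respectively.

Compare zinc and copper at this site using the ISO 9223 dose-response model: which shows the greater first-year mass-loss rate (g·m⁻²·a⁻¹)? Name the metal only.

zinc: T>10 °C ⇒ hinge -0.071·(15.4−10) = -0.3834
  sulphur-dioxide contribution → 0.5831 μm/a
  chloride contribution → 0.5564 μm/a
  ⇒ r_corr(zinc) = 1.139 μm/a
  mass loss = 1.139 μm/a × 7.14 g/cm³ = 8.136 g·m⁻²·a⁻¹
copper: temperature factor f = -0.080·(5.4) = -0.4320
  sulphur-dioxide contribution → 0.1773 μm/a
  chloride contribution → 0.2656 μm/a
  total first-year rate 0.4429 μm/a
  mass loss = 0.4429 μm/a × 8.96 g/cm³ = 3.969 g·m⁻²·a⁻¹
Ordering by g·m⁻²·a⁻¹: zinc (8.14) > copper (3.97)

zinc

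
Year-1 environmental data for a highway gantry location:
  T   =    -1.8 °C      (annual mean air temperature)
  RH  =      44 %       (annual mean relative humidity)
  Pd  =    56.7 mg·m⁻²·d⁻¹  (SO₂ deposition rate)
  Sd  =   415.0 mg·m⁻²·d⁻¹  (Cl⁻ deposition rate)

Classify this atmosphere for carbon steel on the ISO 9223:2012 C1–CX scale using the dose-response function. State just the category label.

carbon steel: temperature factor f = +0.150·(-11.8) = -1.7700
  sulphur-dioxide contribution → 5.934 μm/a
  chloride contribution → 17.03 μm/a
  ⇒ r_corr(carbon steel) = 22.96 μm/a
Category bounds: 1.3…25 μm/a bracket r_corr ⇒ C2

C2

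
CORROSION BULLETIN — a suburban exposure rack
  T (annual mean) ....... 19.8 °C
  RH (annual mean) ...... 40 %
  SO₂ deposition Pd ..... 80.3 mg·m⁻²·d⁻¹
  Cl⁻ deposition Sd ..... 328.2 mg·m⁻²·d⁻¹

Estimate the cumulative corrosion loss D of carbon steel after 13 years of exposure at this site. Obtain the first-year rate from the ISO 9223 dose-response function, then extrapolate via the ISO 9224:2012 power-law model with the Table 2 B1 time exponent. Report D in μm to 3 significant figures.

carbon steel: f(T) = -0.054·(T−10) [T>10 °C] = -0.5292
  sulphur-dioxide contribution → 22.7 μm/a
  chloride contribution → 30.61 μm/a
  total first-year rate 53.31 μm/a
Long-term exponent b (ISO 9224 Table 2, B1) = 0.523
  D(13) = 53.31 × 13^0.523 = 53.31 × 3.825 = 203.9 μm

D(13) = 204 μm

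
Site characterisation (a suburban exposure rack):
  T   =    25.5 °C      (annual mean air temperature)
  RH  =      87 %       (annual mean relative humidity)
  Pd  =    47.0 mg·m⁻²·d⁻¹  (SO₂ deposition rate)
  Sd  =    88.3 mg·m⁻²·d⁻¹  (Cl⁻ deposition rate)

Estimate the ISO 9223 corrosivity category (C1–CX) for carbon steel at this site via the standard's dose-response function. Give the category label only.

carbon steel: temperature factor f = -0.054·(15.5) = -0.8370
  Pd branch = 1.77·Pd^0.52·e^(0.02·RH+f) = 32.33 μm/a
  Cl⁻ term: 0.102·88.3^0.62·exp(0.033·87+0.04·25.5) = 80.34
  sum: 32.33 + 80.34 → r_corr = 112.7 μm/a
Category bounds: 80…200 μm/a bracket r_corr ⇒ C5

C5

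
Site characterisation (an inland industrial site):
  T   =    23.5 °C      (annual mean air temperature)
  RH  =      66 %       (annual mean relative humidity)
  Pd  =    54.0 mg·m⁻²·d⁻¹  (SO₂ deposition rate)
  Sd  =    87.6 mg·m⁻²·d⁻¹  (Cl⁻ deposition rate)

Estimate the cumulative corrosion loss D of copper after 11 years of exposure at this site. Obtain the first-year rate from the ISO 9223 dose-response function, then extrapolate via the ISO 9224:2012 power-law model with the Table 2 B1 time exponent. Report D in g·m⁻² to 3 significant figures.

D(11) = 62.8 g·m⁻²

copper: temperature factor f = -0.080·(13.5) = -1.0800
  SO₂ term: 0.0053·54.0^0.26·exp(0.059·66-1.0800) = 0.2493
  Cl⁻ term: 0.01025·87.6^0.27·exp(0.036·66+0.049·23.5) = 1.167
  r_corr = 0.2493 + 1.167 = 1.417 μm/a
ISO 9224: D(t) = r_corr · t^b with b = 0.667 (copper, B1)
  D(11) = 1.417 × 11^0.667 = 1.417 × 4.95 = 7.012 μm
  Mass loss = 7.012 μm × 8.96 g/cm³ = 62.83 g·m⁻²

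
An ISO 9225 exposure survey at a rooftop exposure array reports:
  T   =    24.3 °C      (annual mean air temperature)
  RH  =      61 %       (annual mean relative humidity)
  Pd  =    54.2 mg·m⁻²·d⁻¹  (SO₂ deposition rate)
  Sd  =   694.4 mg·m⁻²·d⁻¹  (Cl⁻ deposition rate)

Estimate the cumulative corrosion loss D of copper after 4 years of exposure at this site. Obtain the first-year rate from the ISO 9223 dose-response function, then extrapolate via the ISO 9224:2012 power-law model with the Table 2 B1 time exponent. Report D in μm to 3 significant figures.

D(4) = 4.91 μm

copper: T>10 °C ⇒ hinge -0.080·(24.3−10) = -1.1440
  sulphur-dioxide contribution → 0.1743 μm/a
  chloride contribution → 1.773 μm/a
  total first-year rate 1.948 μm/a
ISO 9224: D(t) = r_corr · t^b with b = 0.667 (copper, B1)
  D(4) = 1.948 × 4^0.667 = 1.948 × 2.521 = 4.91 μm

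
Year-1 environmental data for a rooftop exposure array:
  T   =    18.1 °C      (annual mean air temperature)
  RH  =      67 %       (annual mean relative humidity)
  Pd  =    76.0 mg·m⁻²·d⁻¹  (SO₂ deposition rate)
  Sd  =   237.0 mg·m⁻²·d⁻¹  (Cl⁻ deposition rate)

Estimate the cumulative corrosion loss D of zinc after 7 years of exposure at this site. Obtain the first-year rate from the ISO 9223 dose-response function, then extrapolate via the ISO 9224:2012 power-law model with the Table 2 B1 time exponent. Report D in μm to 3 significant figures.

zinc: temperature factor f = -0.071·(8.1) = -0.5751
  Pd branch = 0.0129·Pd^0.44·e^(0.046·RH+f) = 1.064 μm/a
  Sd branch = 0.0175·Sd^0.57·e^(0.008·RH+0.085·T) = 3.145 μm/a
  r_corr = 1.064 + 3.145 = 4.209 μm/a
ISO 9224: D(t) = r_corr · t^b with b = 0.813 (zinc, B1)
  D(7) = 4.209 × 7^0.813 = 4.209 × 4.865 = 20.47 μm

D(7) = 20.5 μm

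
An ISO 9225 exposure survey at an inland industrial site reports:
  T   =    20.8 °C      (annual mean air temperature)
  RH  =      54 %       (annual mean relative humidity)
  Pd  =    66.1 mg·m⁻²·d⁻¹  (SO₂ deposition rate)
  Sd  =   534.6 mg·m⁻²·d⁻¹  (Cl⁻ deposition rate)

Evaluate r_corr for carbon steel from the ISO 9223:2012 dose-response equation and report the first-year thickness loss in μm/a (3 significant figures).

carbon steel: T>10 °C ⇒ hinge -0.054·(20.8−10) = -0.5832
  SO₂ term: 1.77·66.1^0.52·exp(0.02·54-0.5832) = 25.72
  Sd branch = 0.102·Sd^0.62·e^(0.033·RH+0.04·T) = 68.43 μm/a
  r_corr = 25.72 + 68.43 = 94.14 μm/a

r_corr = 94.1 μm/a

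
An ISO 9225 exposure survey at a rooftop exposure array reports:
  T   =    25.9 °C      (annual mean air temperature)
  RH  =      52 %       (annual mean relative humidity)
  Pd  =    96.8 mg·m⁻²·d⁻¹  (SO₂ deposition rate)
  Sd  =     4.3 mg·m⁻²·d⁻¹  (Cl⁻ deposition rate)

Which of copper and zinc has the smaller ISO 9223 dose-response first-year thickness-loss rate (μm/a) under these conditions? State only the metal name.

copper

copper: temperature factor f = -0.080·(15.9) = -1.2720
  sulphur-dioxide contribution → 0.1049 μm/a
  chloride contribution → 0.3515 μm/a
  ⇒ r_corr(copper) = 0.4564 μm/a
zinc: f(T) = -0.071·(T−10) [T>10 °C] = -1.1289
  sulphur-dioxide contribution → 0.3411 μm/a
  chloride contribution → 0.5507 μm/a
  total first-year rate 0.8918 μm/a
Ordering by μm/a: zinc (0.892) > copper (0.456)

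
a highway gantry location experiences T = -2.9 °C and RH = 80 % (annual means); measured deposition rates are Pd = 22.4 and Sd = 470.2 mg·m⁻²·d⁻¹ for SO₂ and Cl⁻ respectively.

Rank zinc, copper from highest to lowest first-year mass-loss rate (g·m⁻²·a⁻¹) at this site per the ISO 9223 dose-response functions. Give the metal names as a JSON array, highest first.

["zinc", "copper"]

zinc: f(T) = +0.038·(T−10) [T≤10 °C] = -0.4902
  sulphur-dioxide contribution → 1.23 μm/a
  chloride contribution → 0.8652 μm/a
  ⇒ r_corr(zinc) = 2.096 μm/a
  mass loss = 2.096 μm/a × 7.14 g/cm³ = 14.96 g·m⁻²·a⁻¹
copper: T≤10 °C ⇒ hinge +0.126·(-2.9−10) = -1.6254
  sulphur-dioxide contribution → 0.2626 μm/a
  chloride contribution → 0.8342 μm/a
  ⇒ r_corr(copper) = 1.097 μm/a
  mass loss = 1.097 μm/a × 8.96 g/cm³ = 9.828 g·m⁻²·a⁻¹
Ordering by g·m⁻²·a⁻¹: zinc (15) > copper (9.83)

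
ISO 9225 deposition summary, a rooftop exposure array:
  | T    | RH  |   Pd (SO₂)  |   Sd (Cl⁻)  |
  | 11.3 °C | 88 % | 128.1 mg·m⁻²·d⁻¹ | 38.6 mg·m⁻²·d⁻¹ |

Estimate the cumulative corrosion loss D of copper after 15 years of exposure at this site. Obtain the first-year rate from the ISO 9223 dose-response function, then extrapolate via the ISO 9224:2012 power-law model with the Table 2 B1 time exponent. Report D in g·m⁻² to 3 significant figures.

D(15) = 227 g·m⁻²

copper: temperature factor f = -0.080·(1.3) = -0.1040
  Pd branch = 0.0053·Pd^0.26·e^(0.059·RH+f) = 3.033 μm/a
  Cl⁻ term: 0.01025·38.6^0.27·exp(0.036·88+0.049·11.3) = 1.136
  sum: 3.033 + 1.136 → r_corr = 4.169 μm/a
Long-term exponent b (ISO 9224 Table 2, B1) = 0.667
  D(15) = 4.169 × 15^0.667 = 4.169 × 6.088 = 25.38 μm
  Mass loss = 25.38 μm × 8.96 g/cm³ = 227.4 g·m⁻²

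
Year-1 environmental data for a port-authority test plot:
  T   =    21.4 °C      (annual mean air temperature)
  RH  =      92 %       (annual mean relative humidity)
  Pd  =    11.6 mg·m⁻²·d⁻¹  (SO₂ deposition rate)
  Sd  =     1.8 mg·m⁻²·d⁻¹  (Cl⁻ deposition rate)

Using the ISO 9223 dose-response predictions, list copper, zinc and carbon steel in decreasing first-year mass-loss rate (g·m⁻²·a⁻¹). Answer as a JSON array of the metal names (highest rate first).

copper: f(T) = -0.080·(T−10) [T>10 °C] = -0.9120
  Pd branch = 0.0053·Pd^0.26·e^(0.059·RH+f) = 0.9169 μm/a
  Cl⁻ term: 0.01025·1.8^0.27·exp(0.036·92+0.049·21.4) = 0.9407
  sum: 0.9169 + 0.9407 → r_corr = 1.858 μm/a
  mass loss = 1.858 μm/a × 8.96 g/cm³ = 16.64 g·m⁻²·a⁻¹
zinc: f(T) = -0.071·(T−10) [T>10 °C] = -0.8094
  SO₂ term: 0.0129·11.6^0.44·exp(0.046·92-0.8094) = 1.162
  Cl⁻ term: 0.0175·1.8^0.57·exp(0.008·92+0.085·21.4) = 0.3149
  sum: 1.162 + 0.3149 → r_corr = 1.477 μm/a
  mass loss = 1.477 μm/a × 7.14 g/cm³ = 10.55 g·m⁻²·a⁻¹
carbon steel: T>10 °C ⇒ hinge -0.054·(21.4−10) = -0.6156
  Pd branch = 1.77·Pd^0.52·e^(0.02·RH+f) = 21.54 μm/a
  Cl⁻ term: 0.102·1.8^0.62·exp(0.033·92+0.04·21.4) = 7.197
  sum: 21.54 + 7.197 → r_corr = 28.74 μm/a
  mass loss = 28.74 μm/a × 7.85 g/cm³ = 225.6 g·m⁻²·a⁻¹
Ordering by g·m⁻²·a⁻¹: carbon steel (226) > copper (16.6) > zinc (10.5)

["carbon steel", "copper", "zinc"]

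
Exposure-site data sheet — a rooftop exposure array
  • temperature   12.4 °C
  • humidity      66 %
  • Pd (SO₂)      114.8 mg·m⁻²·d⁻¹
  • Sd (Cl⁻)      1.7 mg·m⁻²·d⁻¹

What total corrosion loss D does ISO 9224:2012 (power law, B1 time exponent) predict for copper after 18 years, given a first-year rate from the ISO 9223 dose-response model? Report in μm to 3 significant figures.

copper: temperature factor f = -0.080·(2.4) = -0.1920
  SO₂ term: 0.0053·114.8^0.26·exp(0.059·66-0.1920) = 0.7373
  Cl⁻ term: 0.01025·1.7^0.27·exp(0.036·66+0.049·12.4) = 0.2337
  r_corr = 0.7373 + 0.2337 = 0.971 μm/a
Long-term exponent b (ISO 9224 Table 2, B1) = 0.667
  D(18) = 0.971 × 18^0.667 = 0.971 × 6.875 = 6.675 μm

D(18) = 6.68 μm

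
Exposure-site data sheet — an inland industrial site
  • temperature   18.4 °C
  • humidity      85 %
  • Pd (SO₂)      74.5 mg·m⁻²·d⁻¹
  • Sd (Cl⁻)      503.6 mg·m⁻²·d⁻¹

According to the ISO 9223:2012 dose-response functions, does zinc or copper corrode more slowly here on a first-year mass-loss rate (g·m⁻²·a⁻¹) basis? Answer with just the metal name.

zinc: temperature factor f = -0.071·(8.4) = -0.5964
  sulphur-dioxide contribution → 2.363 μm/a
  chloride contribution → 5.725 μm/a
  total first-year rate 8.088 μm/a
  mass loss = 8.088 μm/a × 7.14 g/cm³ = 57.75 g·m⁻²·a⁻¹
copper: temperature factor f = -0.080·(8.4) = -0.6720
  sulphur-dioxide contribution → 1.251 μm/a
  chloride contribution → 2.889 μm/a
  ⇒ r_corr(copper) = 4.14 μm/a
  mass loss = 4.14 μm/a × 8.96 g/cm³ = 37.09 g·m⁻²·a⁻¹
Ordering by g·m⁻²·a⁻¹: zinc (57.7) > copper (37.1)

copper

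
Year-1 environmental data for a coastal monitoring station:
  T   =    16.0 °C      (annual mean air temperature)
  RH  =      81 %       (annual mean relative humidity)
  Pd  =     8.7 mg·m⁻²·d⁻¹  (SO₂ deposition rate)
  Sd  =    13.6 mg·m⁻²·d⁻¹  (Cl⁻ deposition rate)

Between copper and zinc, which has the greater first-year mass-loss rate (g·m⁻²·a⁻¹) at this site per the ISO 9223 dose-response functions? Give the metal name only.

copper

copper: T>10 °C ⇒ hinge -0.080·(16.0−10) = -0.4800
  sulphur-dioxide contribution → 0.6848 μm/a
  chloride contribution → 0.8388 μm/a
  total first-year rate 1.524 μm/a
  mass loss = 1.524 μm/a × 8.96 g/cm³ = 13.65 g·m⁻²·a⁻¹
zinc: T>10 °C ⇒ hinge -0.071·(16.0−10) = -0.4260
  sulphur-dioxide contribution → 0.906 μm/a
  chloride contribution → 0.5771 μm/a
  ⇒ r_corr(zinc) = 1.483 μm/a
  mass loss = 1.483 μm/a × 7.14 g/cm³ = 10.59 g·m⁻²·a⁻¹
Ordering by g·m⁻²·a⁻¹: copper (13.7) > zinc (10.6)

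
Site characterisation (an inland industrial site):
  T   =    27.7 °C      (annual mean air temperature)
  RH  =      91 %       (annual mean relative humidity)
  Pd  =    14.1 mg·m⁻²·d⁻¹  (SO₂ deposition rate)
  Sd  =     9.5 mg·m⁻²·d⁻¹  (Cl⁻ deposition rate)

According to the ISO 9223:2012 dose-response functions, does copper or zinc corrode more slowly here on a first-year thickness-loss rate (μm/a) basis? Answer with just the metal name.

copper: temperature factor f = -0.080·(17.7) = -1.4160
  SO₂ term: 0.0053·14.1^0.26·exp(0.059·91-1.4160) = 0.5493
  Cl⁻ term: 0.01025·9.5^0.27·exp(0.036·91+0.049·27.7) = 1.936
  sum: 0.5493 + 1.936 → r_corr = 2.485 μm/a
zinc: f(T) = -0.071·(T−10) [T>10 °C] = -1.2567
  Pd branch = 0.0129·Pd^0.44·e^(0.046·RH+f) = 0.7734 μm/a
  Cl⁻ term: 0.0175·9.5^0.57·exp(0.008·91+0.085·27.7) = 1.377
  sum: 0.7734 + 1.377 → r_corr = 2.151 μm/a
Ordering by μm/a: copper (2.49) > zinc (2.15)

zinc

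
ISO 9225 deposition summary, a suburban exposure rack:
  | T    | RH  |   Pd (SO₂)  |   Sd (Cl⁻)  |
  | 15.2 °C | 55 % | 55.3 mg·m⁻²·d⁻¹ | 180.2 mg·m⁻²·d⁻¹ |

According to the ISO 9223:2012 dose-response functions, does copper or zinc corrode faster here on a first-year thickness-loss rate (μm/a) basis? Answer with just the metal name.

zinc

copper: T>10 °C ⇒ hinge -0.080·(15.2−10) = -0.4160
  sulphur-dioxide contribution → 0.2547 μm/a
  chloride contribution → 0.6355 μm/a
  ⇒ r_corr(copper) = 0.8902 μm/a
zinc: temperature factor f = -0.071·(5.2) = -0.3692
  sulphur-dioxide contribution → 0.6544 μm/a
  chloride contribution → 1.91 μm/a
  total first-year rate 2.564 μm/a
Ordering by μm/a: zinc (2.56) > copper (0.89)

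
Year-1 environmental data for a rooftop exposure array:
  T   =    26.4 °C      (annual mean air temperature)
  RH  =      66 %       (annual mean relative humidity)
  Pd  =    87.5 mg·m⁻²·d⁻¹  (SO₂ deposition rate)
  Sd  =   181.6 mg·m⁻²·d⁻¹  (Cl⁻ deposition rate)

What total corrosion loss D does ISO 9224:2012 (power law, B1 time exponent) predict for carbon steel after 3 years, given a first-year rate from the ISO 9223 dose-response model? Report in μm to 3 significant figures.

D(3) = 165 μm

carbon steel: temperature factor f = -0.054·(16.4) = -0.8856
  Pd branch = 1.77·Pd^0.52·e^(0.02·RH+f) = 27.96 μm/a
  Cl⁻ term: 0.102·181.6^0.62·exp(0.033·66+0.04·26.4) = 65.13
  r_corr = 27.96 + 65.13 = 93.08 μm/a
Power-law: D(3) = r_corr · 3^0.523
  D(3) = 93.08 × 3^0.523 = 93.08 × 1.776 = 165.4 μm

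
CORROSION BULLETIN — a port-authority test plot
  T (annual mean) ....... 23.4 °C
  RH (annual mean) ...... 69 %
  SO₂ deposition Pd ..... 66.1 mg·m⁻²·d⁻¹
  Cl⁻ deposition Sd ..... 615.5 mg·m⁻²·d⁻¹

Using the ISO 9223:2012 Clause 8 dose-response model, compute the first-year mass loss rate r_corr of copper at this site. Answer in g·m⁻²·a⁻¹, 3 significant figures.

r_corr = 22.5 g·m⁻²·a⁻¹

copper: temperature factor f = -0.080·(13.4) = -1.0720
  Pd branch = 0.0053·Pd^0.26·e^(0.059·RH+f) = 0.3162 μm/a
  Sd branch = 0.01025·Sd^0.27·e^(0.036·RH+0.049·T) = 2.191 μm/a
  r_corr = 0.3162 + 2.191 = 2.507 μm/a
Convert to mass loss: 2.507 μm/a × 8.96 g/cm³ = 22.46 g·m⁻²·a⁻¹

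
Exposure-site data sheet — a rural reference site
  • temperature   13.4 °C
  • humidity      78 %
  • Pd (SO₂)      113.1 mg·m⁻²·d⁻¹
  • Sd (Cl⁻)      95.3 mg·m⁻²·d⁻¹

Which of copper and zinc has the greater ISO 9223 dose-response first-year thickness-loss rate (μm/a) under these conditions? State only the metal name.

copper: T>10 °C ⇒ hinge -0.080·(13.4−10) = -0.2720
  SO₂ term: 0.0053·113.1^0.26·exp(0.059·78-0.2720) = 1.376
  Sd branch = 0.01025·Sd^0.27·e^(0.036·RH+0.049·T) = 1.121 μm/a
  r_corr = 1.376 + 1.121 = 2.498 μm/a
zinc: f(T) = -0.071·(T−10) [T>10 °C] = -0.2414
  Pd branch = 0.0129·Pd^0.44·e^(0.046·RH+f) = 2.934 μm/a
  Cl⁻ term: 0.0175·95.3^0.57·exp(0.008·78+0.085·13.4) = 1.37
  sum: 2.934 + 1.37 → r_corr = 4.305 μm/a
Ordering by μm/a: zinc (4.3) > copper (2.5)

zinc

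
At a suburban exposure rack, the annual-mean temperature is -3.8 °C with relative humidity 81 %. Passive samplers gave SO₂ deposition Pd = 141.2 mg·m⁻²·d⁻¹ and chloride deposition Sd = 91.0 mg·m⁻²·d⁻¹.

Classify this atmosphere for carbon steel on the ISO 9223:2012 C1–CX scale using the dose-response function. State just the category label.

carbon steel: f(T) = +0.150·(T−10) [T≤10 °C] = -2.0700
  sulphur-dioxide contribution → 14.81 μm/a
  chloride contribution → 20.8 μm/a
  ⇒ r_corr(carbon steel) = 35.61 μm/a
ISO 9223 Table 2 (carbon steel): 25 < 35.6 ≤ 50 μm/a ⇒ C3

C3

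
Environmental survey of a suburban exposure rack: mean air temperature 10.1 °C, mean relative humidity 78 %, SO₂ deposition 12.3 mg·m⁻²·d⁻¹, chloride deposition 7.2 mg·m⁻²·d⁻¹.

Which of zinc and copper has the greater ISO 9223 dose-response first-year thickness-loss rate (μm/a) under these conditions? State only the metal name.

zinc

zinc: temperature factor f = -0.071·(0.1) = -0.0071
  sulphur-dioxide contribution → 1.397 μm/a
  chloride contribution → 0.2374 μm/a
  total first-year rate 1.635 μm/a
copper: temperature factor f = -0.080·(0.1) = -0.0080
  sulphur-dioxide contribution → 1.006 μm/a
  chloride contribution → 0.4749 μm/a
  ⇒ r_corr(copper) = 1.481 μm/a
Ordering by μm/a: zinc (1.63) > copper (1.48)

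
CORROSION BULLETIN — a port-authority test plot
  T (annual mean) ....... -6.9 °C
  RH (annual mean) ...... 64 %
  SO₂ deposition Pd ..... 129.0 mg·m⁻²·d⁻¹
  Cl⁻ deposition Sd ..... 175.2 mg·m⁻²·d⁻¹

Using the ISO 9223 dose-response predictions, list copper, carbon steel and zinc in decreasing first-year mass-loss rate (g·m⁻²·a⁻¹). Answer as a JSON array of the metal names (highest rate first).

["carbon steel", "zinc", "copper"]

copper: f(T) = +0.126·(T−10) [T≤10 °C] = -2.1294
  Pd branch = 0.0053·Pd^0.26·e^(0.059·RH+f) = 0.09731 μm/a
  Cl⁻ term: 0.01025·175.2^0.27·exp(0.036·64+0.049·-6.9) = 0.2953
  r_corr = 0.09731 + 0.2953 = 0.3926 μm/a
  mass loss = 0.3926 μm/a × 8.96 g/cm³ = 3.518 g·m⁻²·a⁻¹
carbon steel: f(T) = +0.150·(T−10) [T≤10 °C] = -2.5350
  SO₂ term: 1.77·129.0^0.52·exp(0.02·64-2.5350) = 6.316
  Cl⁻ term: 0.102·175.2^0.62·exp(0.033·64+0.04·-6.9) = 15.74
  sum: 6.316 + 15.74 → r_corr = 22.05 μm/a
  mass loss = 22.05 μm/a × 7.85 g/cm³ = 173.1 g·m⁻²·a⁻¹
zinc: temperature factor f = +0.038·(-16.9) = -0.6422
  SO₂ term: 0.0129·129.0^0.44·exp(0.046·64-0.6422) = 1.094
  Sd branch = 0.0175·Sd^0.57·e^(0.008·RH+0.085·T) = 0.3087 μm/a
  sum: 1.094 + 0.3087 → r_corr = 1.402 μm/a
  mass loss = 1.402 μm/a × 7.14 g/cm³ = 10.01 g·m⁻²·a⁻¹
Ordering by g·m⁻²·a⁻¹: carbon steel (173) > zinc (10) > copper (3.52)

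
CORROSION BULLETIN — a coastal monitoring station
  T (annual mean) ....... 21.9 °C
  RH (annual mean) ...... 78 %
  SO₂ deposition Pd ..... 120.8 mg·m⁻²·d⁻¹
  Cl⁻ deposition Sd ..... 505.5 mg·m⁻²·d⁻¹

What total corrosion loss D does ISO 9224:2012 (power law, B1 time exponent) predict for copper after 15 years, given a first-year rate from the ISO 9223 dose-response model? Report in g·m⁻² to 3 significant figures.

D(15) = 184 g·m⁻²

copper: f(T) = -0.080·(T−10) [T>10 °C] = -0.9520
  sulphur-dioxide contribution → 0.7092 μm/a
  chloride contribution → 2.669 μm/a
  total first-year rate 3.378 μm/a
ISO 9224: D(t) = r_corr · t^b with b = 0.667 (copper, B1)
  D(15) = 3.378 × 15^0.667 = 3.378 × 6.088 = 20.56 μm
  Mass loss = 20.56 μm × 8.96 g/cm³ = 184.2 g·m⁻²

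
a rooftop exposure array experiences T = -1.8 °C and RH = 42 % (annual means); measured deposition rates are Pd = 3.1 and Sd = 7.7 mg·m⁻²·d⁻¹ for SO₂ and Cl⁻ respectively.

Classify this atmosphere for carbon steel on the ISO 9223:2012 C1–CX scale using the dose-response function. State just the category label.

carbon steel: temperature factor f = +0.150·(-11.8) = -1.7700
  SO₂ term: 1.77·3.1^0.52·exp(0.02·42-1.7700) = 1.258
  Sd branch = 0.102·Sd^0.62·e^(0.033·RH+0.04·T) = 1.346 μm/a
  sum: 1.258 + 1.346 → r_corr = 2.603 μm/a
2.6 μm/a falls in (1.3, 25] for carbon steel → category C2

C2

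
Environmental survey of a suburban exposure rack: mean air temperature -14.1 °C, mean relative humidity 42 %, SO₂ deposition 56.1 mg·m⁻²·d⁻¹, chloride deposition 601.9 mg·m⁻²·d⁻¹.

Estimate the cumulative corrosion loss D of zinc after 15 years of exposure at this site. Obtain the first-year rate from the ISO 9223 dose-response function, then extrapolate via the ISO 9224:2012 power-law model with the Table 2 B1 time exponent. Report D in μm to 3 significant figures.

zinc: f(T) = +0.038·(T−10) [T≤10 °C] = -0.9158
  Pd branch = 0.0129·Pd^0.44·e^(0.046·RH+f) = 0.2096 μm/a
  Cl⁻ term: 0.0175·601.9^0.57·exp(0.008·42+0.085·-14.1) = 0.2837
  sum: 0.2096 + 0.2837 → r_corr = 0.4933 μm/a
Long-term exponent b (ISO 9224 Table 2, B1) = 0.813
  D(15) = 0.4933 × 15^0.813 = 0.4933 × 9.04 = 4.459 μm

D(15) = 4.46 μm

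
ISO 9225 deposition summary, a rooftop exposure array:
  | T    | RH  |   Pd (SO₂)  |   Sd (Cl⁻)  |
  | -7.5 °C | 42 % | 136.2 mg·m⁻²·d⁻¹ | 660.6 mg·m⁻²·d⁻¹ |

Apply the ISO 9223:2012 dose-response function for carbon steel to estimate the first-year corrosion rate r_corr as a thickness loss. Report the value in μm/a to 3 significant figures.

r_corr = 20.8 μm/a

carbon steel: T≤10 °C ⇒ hinge +0.150·(-7.5−10) = -2.6250
  sulphur-dioxide contribution → 3.824 μm/a
  chloride contribution → 16.93 μm/a
  total first-year rate 20.75 μm/a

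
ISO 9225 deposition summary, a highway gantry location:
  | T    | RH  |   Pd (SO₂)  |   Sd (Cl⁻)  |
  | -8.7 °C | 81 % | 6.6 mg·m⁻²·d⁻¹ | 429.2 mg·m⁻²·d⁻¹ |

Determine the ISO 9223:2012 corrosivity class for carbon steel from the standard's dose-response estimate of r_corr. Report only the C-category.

carbon steel: temperature factor f = +0.150·(-18.7) = -2.8050
  sulphur-dioxide contribution → 1.444 μm/a
  chloride contribution → 44.73 μm/a
  total first-year rate 46.17 μm/a
46.2 μm/a falls in (25, 50] for carbon steel → category C3

C3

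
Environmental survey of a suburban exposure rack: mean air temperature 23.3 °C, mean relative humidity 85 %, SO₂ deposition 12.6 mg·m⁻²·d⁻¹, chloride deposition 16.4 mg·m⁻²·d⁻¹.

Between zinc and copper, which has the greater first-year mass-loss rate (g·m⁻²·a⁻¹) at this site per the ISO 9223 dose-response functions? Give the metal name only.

zinc: f(T) = -0.071·(T−10) [T>10 °C] = -0.9443
  SO₂ term: 0.0129·12.6^0.44·exp(0.046·85-0.9443) = 0.7634
  Cl⁻ term: 0.0175·16.4^0.57·exp(0.008·85+0.085·23.3) = 1.233
  r_corr = 0.7634 + 1.233 = 1.996 μm/a
  mass loss = 1.996 μm/a × 7.14 g/cm³ = 14.25 g·m⁻²·a⁻¹
copper: f(T) = -0.080·(T−10) [T>10 °C] = -1.0640
  Pd branch = 0.0053·Pd^0.26·e^(0.059·RH+f) = 0.5324 μm/a
  Cl⁻ term: 0.01025·16.4^0.27·exp(0.036·85+0.049·23.3) = 1.457
  r_corr = 0.5324 + 1.457 = 1.99 μm/a
  mass loss = 1.99 μm/a × 8.96 g/cm³ = 17.83 g·m⁻²·a⁻¹
Ordering by g·m⁻²·a⁻¹: copper (17.8) > zinc (14.3)

copper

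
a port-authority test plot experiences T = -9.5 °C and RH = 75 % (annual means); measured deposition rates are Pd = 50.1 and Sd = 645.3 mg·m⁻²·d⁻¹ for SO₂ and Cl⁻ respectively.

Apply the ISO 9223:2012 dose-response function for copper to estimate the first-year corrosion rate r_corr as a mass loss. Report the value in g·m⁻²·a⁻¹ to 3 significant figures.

copper: T≤10 °C ⇒ hinge +0.126·(-9.5−10) = -2.4570
  SO₂ term: 0.0053·50.1^0.26·exp(0.059·75-2.4570) = 0.1049
  Sd branch = 0.01025·Sd^0.27·e^(0.036·RH+0.049·T) = 0.5493 μm/a
  r_corr = 0.1049 + 0.5493 = 0.6542 μm/a
Convert to mass loss: 0.6542 μm/a × 8.96 g/cm³ = 5.862 g·m⁻²·a⁻¹

r_corr = 5.86 g·m⁻²·a⁻¹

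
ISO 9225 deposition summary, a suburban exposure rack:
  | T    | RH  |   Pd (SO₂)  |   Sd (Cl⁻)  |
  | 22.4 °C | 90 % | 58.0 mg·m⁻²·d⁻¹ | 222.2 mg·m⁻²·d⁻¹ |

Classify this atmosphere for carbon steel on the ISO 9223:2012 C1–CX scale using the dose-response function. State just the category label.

C5

carbon steel: f(T) = -0.054·(T−10) [T>10 °C] = -0.6696
  sulphur-dioxide contribution → 45.28 μm/a
  chloride contribution → 138.9 μm/a
  total first-year rate 184.1 μm/a
ISO 9223 Table 2 (carbon steel): 80 < 184 ≤ 200 μm/a ⇒ C5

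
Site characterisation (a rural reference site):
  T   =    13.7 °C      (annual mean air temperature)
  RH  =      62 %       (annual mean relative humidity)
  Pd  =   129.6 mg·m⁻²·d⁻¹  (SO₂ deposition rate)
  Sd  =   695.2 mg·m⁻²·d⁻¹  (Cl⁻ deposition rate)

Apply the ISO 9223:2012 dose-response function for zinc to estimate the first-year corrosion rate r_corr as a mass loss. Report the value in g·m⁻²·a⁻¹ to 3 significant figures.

r_corr = 37.8 g·m⁻²·a⁻¹

zinc: T>10 °C ⇒ hinge -0.071·(13.7−10) = -0.2627
  SO₂ term: 0.0129·129.6^0.44·exp(0.046·62-0.2627) = 1.461
  Sd branch = 0.0175·Sd^0.57·e^(0.008·RH+0.085·T) = 3.839 μm/a
  sum: 1.461 + 3.839 → r_corr = 5.3 μm/a
Convert to mass loss: 5.3 μm/a × 7.14 g/cm³ = 37.84 g·m⁻²·a⁻¹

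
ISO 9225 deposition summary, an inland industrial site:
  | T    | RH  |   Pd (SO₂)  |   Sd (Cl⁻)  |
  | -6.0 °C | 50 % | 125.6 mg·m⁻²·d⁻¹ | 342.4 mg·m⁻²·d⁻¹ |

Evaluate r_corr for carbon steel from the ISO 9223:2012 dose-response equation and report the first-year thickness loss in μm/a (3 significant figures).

carbon steel: temperature factor f = +0.150·(-16.0) = -2.4000
  sulphur-dioxide contribution → 5.388 μm/a
  chloride contribution → 15.57 μm/a
  total first-year rate 20.96 μm/a

r_corr = 21.0 μm/a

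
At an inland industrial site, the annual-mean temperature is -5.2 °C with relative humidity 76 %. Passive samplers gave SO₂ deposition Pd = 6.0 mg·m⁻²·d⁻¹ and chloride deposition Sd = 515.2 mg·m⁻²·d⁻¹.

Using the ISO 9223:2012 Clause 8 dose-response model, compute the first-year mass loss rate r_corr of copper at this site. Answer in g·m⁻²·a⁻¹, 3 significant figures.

r_corr = 6.91 g·m⁻²·a⁻¹

copper: temperature factor f = +0.126·(-15.2) = -1.9152
  Pd branch = 0.0053·Pd^0.26·e^(0.059·RH+f) = 0.1102 μm/a
  Cl⁻ term: 0.01025·515.2^0.27·exp(0.036·76+0.049·-5.2) = 0.6615
  r_corr = 0.1102 + 0.6615 = 0.7717 μm/a
Convert to mass loss: 0.7717 μm/a × 8.96 g/cm³ = 6.914 g·m⁻²·a⁻¹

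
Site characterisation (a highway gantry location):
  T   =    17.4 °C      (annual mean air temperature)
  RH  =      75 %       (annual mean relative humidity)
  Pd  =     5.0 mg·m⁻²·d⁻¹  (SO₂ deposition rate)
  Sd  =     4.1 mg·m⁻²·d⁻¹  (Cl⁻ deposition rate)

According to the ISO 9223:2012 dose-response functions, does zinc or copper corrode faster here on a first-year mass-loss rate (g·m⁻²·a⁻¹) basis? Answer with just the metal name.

zinc: T>10 °C ⇒ hinge -0.071·(17.4−10) = -0.5254
  Pd branch = 0.0129·Pd^0.44·e^(0.046·RH+f) = 0.4878 μm/a
  Sd branch = 0.0175·Sd^0.57·e^(0.008·RH+0.085·T) = 0.3128 μm/a
  sum: 0.4878 + 0.3128 → r_corr = 0.8006 μm/a
  mass loss = 0.8006 μm/a × 7.14 g/cm³ = 5.716 g·m⁻²·a⁻¹
copper: temperature factor f = -0.080·(7.4) = -0.5920
  Pd branch = 0.0053·Pd^0.26·e^(0.059·RH+f) = 0.3721 μm/a
  Sd branch = 0.01025·Sd^0.27·e^(0.036·RH+0.049·T) = 0.5237 μm/a
  sum: 0.3721 + 0.5237 → r_corr = 0.8958 μm/a
  mass loss = 0.8958 μm/a × 8.96 g/cm³ = 8.026 g·m⁻²·a⁻¹
Ordering by g·m⁻²·a⁻¹: copper (8.03) > zinc (5.72)

copper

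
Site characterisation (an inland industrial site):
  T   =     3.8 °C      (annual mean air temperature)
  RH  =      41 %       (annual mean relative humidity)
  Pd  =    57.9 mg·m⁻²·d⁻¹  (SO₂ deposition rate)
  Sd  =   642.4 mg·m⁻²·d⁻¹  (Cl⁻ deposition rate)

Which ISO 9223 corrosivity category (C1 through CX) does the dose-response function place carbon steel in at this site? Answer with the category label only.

carbon steel: temperature factor f = +0.150·(-6.2) = -0.9300
  SO₂ term: 1.77·57.9^0.52·exp(0.02·41-0.9300) = 13.09
  Sd branch = 0.102·Sd^0.62·e^(0.033·RH+0.04·T) = 25.3 μm/a
  sum: 13.09 + 25.3 → r_corr = 38.38 μm/a
ISO 9223 Table 2 (carbon steel): 25 < 38.4 ≤ 50 μm/a ⇒ C3

C3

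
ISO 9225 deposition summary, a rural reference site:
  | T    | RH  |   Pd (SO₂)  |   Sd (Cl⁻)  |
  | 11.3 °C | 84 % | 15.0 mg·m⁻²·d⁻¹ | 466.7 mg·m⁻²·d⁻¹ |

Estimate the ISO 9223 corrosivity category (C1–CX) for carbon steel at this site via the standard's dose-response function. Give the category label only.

carbon steel: f(T) = -0.054·(T−10) [T>10 °C] = -0.0702
  Pd branch = 1.77·Pd^0.52·e^(0.02·RH+f) = 36.2 μm/a
  Cl⁻ term: 0.102·466.7^0.62·exp(0.033·84+0.04·11.3) = 115.8
  sum: 36.2 + 115.8 → r_corr = 152 μm/a
152 μm/a falls in (80, 200] for carbon steel → category C5

C5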